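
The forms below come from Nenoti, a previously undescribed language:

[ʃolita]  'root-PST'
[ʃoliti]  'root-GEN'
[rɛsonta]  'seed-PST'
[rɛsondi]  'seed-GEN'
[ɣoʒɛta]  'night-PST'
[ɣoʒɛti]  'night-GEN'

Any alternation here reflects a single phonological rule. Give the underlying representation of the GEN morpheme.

The GEN morpheme has two allomorphs, [-di] and [-ti].
By contrast the PST suffix keeps its initial [t] throughout — that segment must be underlying.
So the underlying form is /-di/, and voiced stops become voiceless after a vowel.

/-di/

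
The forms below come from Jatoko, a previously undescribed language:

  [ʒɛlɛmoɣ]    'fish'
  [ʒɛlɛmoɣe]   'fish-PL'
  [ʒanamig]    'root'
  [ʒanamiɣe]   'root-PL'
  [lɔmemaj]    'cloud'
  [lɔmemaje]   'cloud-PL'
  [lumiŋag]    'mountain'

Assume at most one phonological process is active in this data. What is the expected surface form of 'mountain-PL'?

The root 'root' surfaces as [ʒanamig] and [ʒanamiɣe], with a stem-final [g] ~ [ɣ] alternation.
The stem 'fish' ([ʒɛlɛmoɣ], [ʒɛlɛmoɣe]) shows [ɣ] unchanged in both environments, so [ɣ] cannot be basic with [g] derived in isolation.
The alternation reflects intervocalic spirantization: voiced stops become fricatives between vowels. /g/ is underlying.
From [lumiŋag] the stem 'mountain' is /lumiŋag/; between vowels this yields [lumiŋaɣe].

[lumiŋaɣe]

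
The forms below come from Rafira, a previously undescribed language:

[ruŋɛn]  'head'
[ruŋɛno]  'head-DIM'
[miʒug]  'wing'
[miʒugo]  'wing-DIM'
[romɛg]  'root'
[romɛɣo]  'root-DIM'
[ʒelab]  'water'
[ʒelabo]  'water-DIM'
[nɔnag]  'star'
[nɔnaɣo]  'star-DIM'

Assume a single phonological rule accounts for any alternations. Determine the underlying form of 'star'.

/nɔnaɣ/

'star' shows [g] ~ [ɣ] at the end of the stem ([nɔnag] vs [nɔnaɣo]).
If /g/ were underlying and a rule turned it into [ɣ] before the DIM suffix, 'wing' would also alternate; but it has [g] in both [miʒug] and [miʒugo].
So /ɣ/ is underlying, and a rule of word-final hardening — voiced fricatives become stops word-finally — gives [g].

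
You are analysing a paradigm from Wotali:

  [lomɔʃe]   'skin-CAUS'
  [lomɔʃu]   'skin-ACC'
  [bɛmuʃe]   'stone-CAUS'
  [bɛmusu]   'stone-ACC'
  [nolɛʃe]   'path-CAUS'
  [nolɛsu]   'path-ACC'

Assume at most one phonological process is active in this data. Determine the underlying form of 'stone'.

The stem for 'stone' ends in [ʃ] in [bɛmuʃe] but [s] in [bɛmusu].
The stem 'skin' ([lomɔʃe], [lomɔʃu]) shows [ʃ] unchanged in both environments, so [ʃ] cannot be basic with [s] derived before the ACC suffix.
The alternation reflects palatalization before a front vowel: /s/ becomes palato-alveolar [ʃ] before a front vowel. /s/ is underlying.
So 'stone' = /bɛmus/.

/bɛmus/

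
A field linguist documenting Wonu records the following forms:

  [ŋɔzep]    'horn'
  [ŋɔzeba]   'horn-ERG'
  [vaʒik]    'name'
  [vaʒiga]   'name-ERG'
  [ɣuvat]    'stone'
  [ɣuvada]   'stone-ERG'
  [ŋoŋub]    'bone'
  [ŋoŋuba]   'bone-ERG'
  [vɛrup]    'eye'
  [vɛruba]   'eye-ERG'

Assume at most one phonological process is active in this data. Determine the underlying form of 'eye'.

/vɛrup/

'eye' shows [p] ~ [b] at the end of the stem ([vɛrup] vs [vɛruba]).
If /b/ were underlying and a rule turned it into [p] in isolation, 'bone' would also alternate; but it has [b] in both [ŋoŋub] and [ŋoŋuba].
Therefore /p/ is basic and [b] is derived by intervocalic voicing (voiceless stops become voiced between vowels).
So 'eye' = /vɛrup/.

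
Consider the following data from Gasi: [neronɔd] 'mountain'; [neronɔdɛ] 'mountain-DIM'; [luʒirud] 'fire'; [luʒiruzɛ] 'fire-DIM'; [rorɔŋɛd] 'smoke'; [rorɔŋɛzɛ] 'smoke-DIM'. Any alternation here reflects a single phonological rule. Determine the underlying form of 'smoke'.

/rorɔŋɛz/

'smoke' shows [d] ~ [z] at the end of the stem ([rorɔŋɛd] vs [rorɔŋɛzɛ]).
But 'mountain' keeps [d] in both environments ([neronɔd], [neronɔdɛ]), so there is no rule changing /d/ to [z] before the DIM suffix.
So /z/ is underlying, and a rule of word-final hardening — voiced fricatives become stops word-finally — gives [d].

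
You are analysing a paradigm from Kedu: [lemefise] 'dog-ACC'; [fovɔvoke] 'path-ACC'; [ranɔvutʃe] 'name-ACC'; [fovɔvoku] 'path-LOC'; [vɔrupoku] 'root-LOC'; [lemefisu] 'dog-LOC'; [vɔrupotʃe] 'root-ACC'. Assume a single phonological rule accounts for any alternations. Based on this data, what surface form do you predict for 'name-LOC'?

[ranɔvuku]

The stem for 'root' ends in [tʃ] in [vɔrupotʃe] but [k] in [vɔrupoku].
But 'path' keeps [k] in both environments ([fovɔvoke], [fovɔvoku]), so there is no rule changing /k/ to [tʃ] before the ACC suffix.
So /tʃ/ is underlying, and a rule of depalatalization — palato-alveolar /tʃ/ becomes [k] when no front vowel follows — gives [k].
From [ranɔvutʃe] the stem 'name' is /ranɔvutʃ/; when no front vowel follows this yields [ranɔvuku].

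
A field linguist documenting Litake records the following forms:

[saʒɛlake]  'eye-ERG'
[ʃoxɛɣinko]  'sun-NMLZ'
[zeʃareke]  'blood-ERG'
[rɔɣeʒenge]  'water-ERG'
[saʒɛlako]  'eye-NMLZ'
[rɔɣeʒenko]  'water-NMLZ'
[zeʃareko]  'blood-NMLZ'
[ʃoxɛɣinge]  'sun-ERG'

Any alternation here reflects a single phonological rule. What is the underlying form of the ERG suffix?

The ERG morpheme has two allomorphs, [-ge] and [-ke].
The NMLZ suffix, which begins with [k], is invariant after every stem; so [k] is not altered by any rule here.
So the underlying form is /-ge/, and voiced stops become voiceless after a vowel.

/-ge/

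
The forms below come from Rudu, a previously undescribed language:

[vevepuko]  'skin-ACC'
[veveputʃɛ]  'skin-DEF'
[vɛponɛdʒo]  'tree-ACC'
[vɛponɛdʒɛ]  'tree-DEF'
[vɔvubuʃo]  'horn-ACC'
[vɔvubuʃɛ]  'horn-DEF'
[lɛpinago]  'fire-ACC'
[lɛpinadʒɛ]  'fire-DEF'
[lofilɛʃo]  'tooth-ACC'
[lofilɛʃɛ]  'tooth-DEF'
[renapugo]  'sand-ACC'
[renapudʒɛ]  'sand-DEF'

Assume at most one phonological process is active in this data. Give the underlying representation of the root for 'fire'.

/lɛpinag/

'fire' shows [g] ~ [dʒ] at the end of the stem ([lɛpinago] vs [lɛpinadʒɛ]).
But 'tree' keeps [dʒ] in both environments ([vɛponɛdʒo], [vɛponɛdʒɛ]), so there is no rule changing /dʒ/ to [g] before the ACC suffix.
The underlying segment must be /g/; /k/ and /g/ become palato-alveolar [tʃ] and [dʒ] before a front vowel, yielding [dʒ] there.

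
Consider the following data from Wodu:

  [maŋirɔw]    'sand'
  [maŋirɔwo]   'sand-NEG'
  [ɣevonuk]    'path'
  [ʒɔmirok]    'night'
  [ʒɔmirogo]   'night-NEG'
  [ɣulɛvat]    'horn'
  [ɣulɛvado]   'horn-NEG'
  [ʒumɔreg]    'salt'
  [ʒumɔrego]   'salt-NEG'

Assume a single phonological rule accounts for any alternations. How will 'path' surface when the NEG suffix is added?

[ɣevonugo]

'night' shows [k] ~ [g] at the end of the stem ([ʒɔmirok] vs [ʒɔmirogo]).
Compare 'salt', with invariant [g] in [ʒumɔreg] and [ʒumɔrego]: an analysis with underlying /g/ and a rule producing [k] in isolation would wrongly predict alternation here too.
The underlying segment must be /k/; voiceless stops become voiced between vowels, yielding [g] there.
From [ɣevonuk] the stem 'path' is /ɣevonuk/; between vowels this yields [ɣevonugo].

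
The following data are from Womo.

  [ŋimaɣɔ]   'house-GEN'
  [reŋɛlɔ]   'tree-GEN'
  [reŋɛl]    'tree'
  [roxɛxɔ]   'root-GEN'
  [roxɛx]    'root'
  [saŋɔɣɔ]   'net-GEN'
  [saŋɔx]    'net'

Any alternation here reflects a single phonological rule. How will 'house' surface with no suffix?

[ŋimax]

In [saŋɔɣɔ] and [saŋɔx] the final segment of 'net' alternates: [ɣ] ~ [x].
If /x/ were underlying and a rule turned it into [ɣ] before the GEN suffix, 'root' would also alternate; but it has [x] in both [roxɛxɔ] and [roxɛx].
Therefore /ɣ/ is basic and [x] is derived by word-final obstruent devoicing (voiced obstruents become voiceless word-finally).
The one attested form of 'house', [ŋimaɣɔ], shows underlying /ŋimaɣ/. Applying the same rule word-finally gives [ŋimax].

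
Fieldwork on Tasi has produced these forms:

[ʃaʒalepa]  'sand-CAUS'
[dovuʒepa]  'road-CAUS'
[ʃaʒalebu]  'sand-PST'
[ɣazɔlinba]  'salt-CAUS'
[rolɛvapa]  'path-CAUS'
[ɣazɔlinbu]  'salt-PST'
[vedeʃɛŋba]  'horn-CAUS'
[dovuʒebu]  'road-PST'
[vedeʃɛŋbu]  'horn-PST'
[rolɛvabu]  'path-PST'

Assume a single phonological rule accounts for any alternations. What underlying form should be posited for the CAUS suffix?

The CAUS morpheme has two allomorphs, [-ba] and [-pa].
The PST suffix, which begins with [b], is invariant after every stem; so [b] is not altered by any rule here.
So the underlying form is /-pa/, and voiceless stops become voiced after a nasal.

/-pa/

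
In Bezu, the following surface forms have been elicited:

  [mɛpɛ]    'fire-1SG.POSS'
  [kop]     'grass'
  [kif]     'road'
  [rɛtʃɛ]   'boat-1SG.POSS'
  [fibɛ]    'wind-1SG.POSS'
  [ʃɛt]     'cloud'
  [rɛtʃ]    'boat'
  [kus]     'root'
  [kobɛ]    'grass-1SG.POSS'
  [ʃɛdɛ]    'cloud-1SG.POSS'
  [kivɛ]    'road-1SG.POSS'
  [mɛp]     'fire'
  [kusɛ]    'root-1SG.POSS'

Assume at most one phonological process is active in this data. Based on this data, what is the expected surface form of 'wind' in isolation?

The stem for 'grass' ends in [p] in [kop] but [b] in [kobɛ].
If /p/ were underlying and a rule turned it into [b] before the 1SG.POSS suffix, 'fire' would also alternate; but it has [p] in both [mɛp] and [mɛpɛ].
So /b/ is underlying, and a rule of word-final obstruent devoicing — voiced obstruents become voiceless word-finally — gives [p].
From [fibɛ] the stem 'wind' is /fib/; word-finally this yields [fip].

[fip]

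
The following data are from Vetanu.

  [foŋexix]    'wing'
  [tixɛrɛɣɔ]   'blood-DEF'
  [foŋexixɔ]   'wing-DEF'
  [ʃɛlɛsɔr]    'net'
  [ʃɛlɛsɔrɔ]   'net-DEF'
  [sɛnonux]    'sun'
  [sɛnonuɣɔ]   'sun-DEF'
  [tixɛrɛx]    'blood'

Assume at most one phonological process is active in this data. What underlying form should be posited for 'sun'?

/sɛnonuɣ/

The stem for 'sun' ends in [x] in [sɛnonux] but [ɣ] in [sɛnonuɣɔ].
Compare 'wing', with invariant [x] in [foŋexix] and [foŋexixɔ]: an analysis with underlying /x/ and a rule producing [ɣ] before the DEF suffix would wrongly predict alternation here too.
The alternation reflects word-final obstruent devoicing: voiced obstruents become voiceless word-finally. /ɣ/ is underlying.
Hence 'sun' is /sɛnonuɣ/ underlyingly.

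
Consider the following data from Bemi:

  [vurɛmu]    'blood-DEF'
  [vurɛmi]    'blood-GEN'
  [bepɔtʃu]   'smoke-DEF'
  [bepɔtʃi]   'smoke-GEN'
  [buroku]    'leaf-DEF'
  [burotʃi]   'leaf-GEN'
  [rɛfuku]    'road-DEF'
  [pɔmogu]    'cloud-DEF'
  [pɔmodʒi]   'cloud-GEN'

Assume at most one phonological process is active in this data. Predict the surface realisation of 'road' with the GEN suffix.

In [buroku] and [burotʃi] the final segment of 'leaf' alternates: [k] ~ [tʃ].
The stem 'smoke' ([bepɔtʃu], [bepɔtʃi]) shows [tʃ] unchanged in both environments, so [tʃ] cannot be basic with [k] derived before the DEF suffix.
The underlying segment must be /k/; /k/ and /g/ become palato-alveolar [tʃ] and [dʒ] before a front vowel, yielding [tʃ] there.
From [rɛfuku] the stem 'road' is /rɛfuk/; before a front vowel this yields [rɛfutʃi].

[rɛfutʃi]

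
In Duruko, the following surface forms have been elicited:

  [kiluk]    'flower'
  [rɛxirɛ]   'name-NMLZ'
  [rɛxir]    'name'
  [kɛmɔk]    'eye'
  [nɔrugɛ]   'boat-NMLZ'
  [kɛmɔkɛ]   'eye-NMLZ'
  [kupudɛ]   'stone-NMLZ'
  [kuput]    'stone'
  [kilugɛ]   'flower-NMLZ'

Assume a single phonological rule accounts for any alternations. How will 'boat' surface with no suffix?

[nɔruk]

'flower' shows [g] ~ [k] at the end of the stem ([kilugɛ] vs [kiluk]).
Compare 'eye', with invariant [k] in [kɛmɔkɛ] and [kɛmɔk]: an analysis with underlying /k/ and a rule producing [g] before the NMLZ suffix would wrongly predict alternation here too.
So /g/ is underlying, and a rule of word-final obstruent devoicing — voiced obstruents become voiceless word-finally — gives [k].
From [nɔrugɛ] the stem 'boat' is /nɔrug/; word-finally this yields [nɔruk].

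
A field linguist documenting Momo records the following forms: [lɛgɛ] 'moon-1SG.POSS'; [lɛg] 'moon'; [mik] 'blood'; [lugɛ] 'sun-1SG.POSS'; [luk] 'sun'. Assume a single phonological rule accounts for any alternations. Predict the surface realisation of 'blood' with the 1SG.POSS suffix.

In [lugɛ] and [luk] the final segment of 'sun' alternates: [g] ~ [k].
If /g/ were underlying and a rule turned it into [k] in isolation, 'moon' would also alternate; but it has [g] in both [lɛgɛ] and [lɛg].
The alternation reflects intervocalic voicing: voiceless stops become voiced between vowels. /k/ is underlying.
From [mik] the stem 'blood' is /mik/; between vowels this yields [migɛ].

[migɛ]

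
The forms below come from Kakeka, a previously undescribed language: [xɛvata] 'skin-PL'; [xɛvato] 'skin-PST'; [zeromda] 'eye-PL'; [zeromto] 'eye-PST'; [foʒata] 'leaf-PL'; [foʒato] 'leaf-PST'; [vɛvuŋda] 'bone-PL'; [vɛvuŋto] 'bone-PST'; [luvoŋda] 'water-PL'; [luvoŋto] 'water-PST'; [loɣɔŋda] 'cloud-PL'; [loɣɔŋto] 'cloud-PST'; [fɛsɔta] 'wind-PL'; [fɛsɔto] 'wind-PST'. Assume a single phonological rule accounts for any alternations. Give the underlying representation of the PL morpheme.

The PL morpheme has two allomorphs, [-da] and [-ta].
By contrast the PST suffix keeps its initial [t] throughout — that segment must be underlying.
So the underlying form is /-da/, and voiced stops become voiceless after a vowel.

/-da/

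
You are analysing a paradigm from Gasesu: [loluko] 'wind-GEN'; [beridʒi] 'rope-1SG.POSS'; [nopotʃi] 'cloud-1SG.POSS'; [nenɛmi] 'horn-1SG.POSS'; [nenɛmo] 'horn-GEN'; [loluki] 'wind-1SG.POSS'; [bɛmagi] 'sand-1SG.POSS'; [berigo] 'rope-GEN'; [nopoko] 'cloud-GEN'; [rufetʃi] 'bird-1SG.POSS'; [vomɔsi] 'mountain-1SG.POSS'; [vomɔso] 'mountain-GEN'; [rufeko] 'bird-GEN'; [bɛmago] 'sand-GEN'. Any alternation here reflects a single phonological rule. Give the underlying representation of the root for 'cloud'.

/nopotʃ/

In [nopotʃi] and [nopoko] the final segment of 'cloud' alternates: [tʃ] ~ [k].
If /k/ were underlying and a rule turned it into [tʃ] before the 1SG.POSS suffix, 'wind' would also alternate; but it has [k] in both [loluki] and [loluko].
The alternation reflects depalatalization: palato-alveolar /tʃ/ and /dʒ/ become [k] and [g] when no front vowel follows. /tʃ/ is underlying.
So 'cloud' = /nopotʃ/.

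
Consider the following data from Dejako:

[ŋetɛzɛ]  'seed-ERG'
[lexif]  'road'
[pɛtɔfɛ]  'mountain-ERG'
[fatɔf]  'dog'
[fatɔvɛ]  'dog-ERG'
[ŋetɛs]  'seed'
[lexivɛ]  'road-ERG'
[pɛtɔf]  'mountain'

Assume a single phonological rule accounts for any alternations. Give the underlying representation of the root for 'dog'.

In [fatɔvɛ] and [fatɔf] the final segment of 'dog' alternates: [v] ~ [f].
The stem 'mountain' ([pɛtɔfɛ], [pɛtɔf]) shows [f] unchanged in both environments, so [f] cannot be basic with [v] derived before the ERG suffix.
So /v/ is underlying, and a rule of word-final obstruent devoicing — voiced obstruents become voiceless word-finally — gives [f].
Hence 'dog' is /fatɔv/ underlyingly.

/fatɔv/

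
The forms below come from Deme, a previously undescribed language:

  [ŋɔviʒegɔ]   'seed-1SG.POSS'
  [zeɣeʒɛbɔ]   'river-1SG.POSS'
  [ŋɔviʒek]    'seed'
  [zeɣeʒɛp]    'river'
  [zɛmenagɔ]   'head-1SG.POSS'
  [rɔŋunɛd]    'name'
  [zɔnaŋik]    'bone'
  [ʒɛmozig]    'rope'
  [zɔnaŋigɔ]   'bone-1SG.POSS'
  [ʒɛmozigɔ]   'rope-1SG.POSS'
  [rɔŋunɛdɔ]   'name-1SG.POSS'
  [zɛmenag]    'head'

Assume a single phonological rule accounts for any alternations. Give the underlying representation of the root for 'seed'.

'seed' shows [g] ~ [k] at the end of the stem ([ŋɔviʒegɔ] vs [ŋɔviʒek]).
If /g/ were underlying and a rule turned it into [k] in isolation, 'rope' would also alternate; but it has [g] in both [ʒɛmozigɔ] and [ʒɛmozig].
The alternation reflects intervocalic voicing: voiceless stops become voiced between vowels. /k/ is underlying.
The underlying form of 'seed' is therefore /ŋɔviʒek/.

/ŋɔviʒek/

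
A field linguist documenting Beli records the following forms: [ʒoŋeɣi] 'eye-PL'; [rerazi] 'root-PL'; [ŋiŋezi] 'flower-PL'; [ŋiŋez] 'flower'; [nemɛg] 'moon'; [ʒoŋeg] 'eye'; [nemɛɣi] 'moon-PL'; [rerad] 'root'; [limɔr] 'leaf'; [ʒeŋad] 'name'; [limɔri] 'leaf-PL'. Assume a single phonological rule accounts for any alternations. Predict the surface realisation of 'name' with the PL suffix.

[ʒeŋazi]

In [rerazi] and [rerad] the final segment of 'root' alternates: [z] ~ [d].
The stem 'flower' ([ŋiŋezi], [ŋiŋez]) shows [z] unchanged in both environments, so [z] cannot be basic with [d] derived in isolation.
The underlying segment must be /d/; voiced stops become fricatives between vowels, yielding [z] there.
The one attested form of 'name', [ʒeŋad], shows underlying /ʒeŋad/. Applying the same rule between vowels gives [ʒeŋazi].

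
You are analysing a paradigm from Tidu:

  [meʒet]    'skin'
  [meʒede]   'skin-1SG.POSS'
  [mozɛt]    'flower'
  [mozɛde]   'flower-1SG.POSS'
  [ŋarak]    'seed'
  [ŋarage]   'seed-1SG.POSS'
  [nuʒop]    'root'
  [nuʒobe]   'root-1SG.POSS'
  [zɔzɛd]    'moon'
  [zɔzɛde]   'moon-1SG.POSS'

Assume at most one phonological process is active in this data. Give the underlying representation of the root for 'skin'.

/meʒet/

The stem for 'skin' ends in [t] in [meʒet] but [d] in [meʒede].
If /d/ were underlying and a rule turned it into [t] in isolation, 'moon' would also alternate; but it has [d] in both [zɔzɛd] and [zɔzɛde].
So /t/ is underlying, and a rule of intervocalic voicing — voiceless stops become voiced between vowels — gives [d].
Hence 'skin' is /meʒet/ underlyingly.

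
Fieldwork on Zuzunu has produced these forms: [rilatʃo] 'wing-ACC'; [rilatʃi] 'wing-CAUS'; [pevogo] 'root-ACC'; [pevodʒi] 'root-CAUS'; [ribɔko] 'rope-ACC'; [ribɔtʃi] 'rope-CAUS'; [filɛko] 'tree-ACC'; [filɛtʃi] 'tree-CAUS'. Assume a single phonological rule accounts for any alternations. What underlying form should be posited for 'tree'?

/filɛk/

'tree' shows [k] ~ [tʃ] at the end of the stem ([filɛko] vs [filɛtʃi]).
The stem 'wing' ([rilatʃo], [rilatʃi]) shows [tʃ] unchanged in both environments, so [tʃ] cannot be basic with [k] derived before the ACC suffix.
The underlying segment must be /k/; /k/ and /g/ become palato-alveolar [tʃ] and [dʒ] before a front vowel, yielding [tʃ] there.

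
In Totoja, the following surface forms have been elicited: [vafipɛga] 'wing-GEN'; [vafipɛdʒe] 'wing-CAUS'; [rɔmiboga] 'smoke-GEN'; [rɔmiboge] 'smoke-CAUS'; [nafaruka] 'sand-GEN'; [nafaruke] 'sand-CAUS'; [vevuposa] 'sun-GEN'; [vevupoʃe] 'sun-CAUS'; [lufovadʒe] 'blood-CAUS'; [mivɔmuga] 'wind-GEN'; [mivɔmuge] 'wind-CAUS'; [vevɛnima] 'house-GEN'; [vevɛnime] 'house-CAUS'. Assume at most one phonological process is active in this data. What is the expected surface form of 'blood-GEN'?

The root 'wing' surfaces as [vafipɛga] and [vafipɛdʒe], with a stem-final [g] ~ [dʒ] alternation.
But 'smoke' keeps [g] in both environments ([rɔmiboga], [rɔmiboge]), so there is no rule changing /g/ to [dʒ] before the CAUS suffix.
The alternation reflects depalatalization: palato-alveolar /dʒ/ and /ʃ/ become [g] and [s] when no front vowel follows. /dʒ/ is underlying.
The one attested form of 'blood', [lufovadʒe], shows underlying /lufovadʒ/. Applying the same rule when no front vowel follows gives [lufovaga].

[lufovaga]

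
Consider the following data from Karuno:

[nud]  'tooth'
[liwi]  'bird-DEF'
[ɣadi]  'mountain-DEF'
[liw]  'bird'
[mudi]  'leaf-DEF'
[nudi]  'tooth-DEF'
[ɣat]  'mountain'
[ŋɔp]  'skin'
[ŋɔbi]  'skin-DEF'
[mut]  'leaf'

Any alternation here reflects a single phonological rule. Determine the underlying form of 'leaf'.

The root 'leaf' surfaces as [mut] and [mudi], with a stem-final [t] ~ [d] alternation.
But 'tooth' keeps [d] in both environments ([nud], [nudi]), so there is no rule changing /d/ to [t] in isolation.
So /t/ is underlying, and a rule of intervocalic voicing — voiceless stops become voiced between vowels — gives [d].

/mut/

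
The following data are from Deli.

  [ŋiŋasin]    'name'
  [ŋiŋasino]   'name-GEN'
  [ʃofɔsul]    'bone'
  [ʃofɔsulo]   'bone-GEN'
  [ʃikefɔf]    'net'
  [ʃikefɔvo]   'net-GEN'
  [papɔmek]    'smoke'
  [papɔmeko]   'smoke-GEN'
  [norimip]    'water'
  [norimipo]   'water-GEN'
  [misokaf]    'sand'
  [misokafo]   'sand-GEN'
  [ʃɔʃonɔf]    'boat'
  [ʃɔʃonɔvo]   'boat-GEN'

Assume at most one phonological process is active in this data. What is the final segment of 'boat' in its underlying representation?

'boat' shows [f] ~ [v] at the end of the stem ([ʃɔʃonɔf] vs [ʃɔʃonɔvo]).
But 'sand' keeps [f] in both environments ([misokaf], [misokafo]), so there is no rule changing /f/ to [v] before the GEN suffix.
The alternation reflects word-final obstruent devoicing: voiced obstruents become voiceless word-finally. /v/ is underlying.

/v/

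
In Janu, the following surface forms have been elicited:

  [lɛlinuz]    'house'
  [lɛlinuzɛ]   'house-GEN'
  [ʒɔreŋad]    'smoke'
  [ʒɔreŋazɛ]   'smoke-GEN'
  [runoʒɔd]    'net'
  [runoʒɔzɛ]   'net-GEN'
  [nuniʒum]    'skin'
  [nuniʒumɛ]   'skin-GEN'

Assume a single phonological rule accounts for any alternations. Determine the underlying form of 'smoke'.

The stem for 'smoke' ends in [d] in [ʒɔreŋad] but [z] in [ʒɔreŋazɛ].
If /z/ were underlying and a rule turned it into [d] in isolation, 'house' would also alternate; but it has [z] in both [lɛlinuz] and [lɛlinuzɛ].
So /d/ is underlying, and a rule of intervocalic spirantization — voiced stops become fricatives between vowels — gives [z].
The underlying form of 'smoke' is therefore /ʒɔreŋad/.

/ʒɔreŋad/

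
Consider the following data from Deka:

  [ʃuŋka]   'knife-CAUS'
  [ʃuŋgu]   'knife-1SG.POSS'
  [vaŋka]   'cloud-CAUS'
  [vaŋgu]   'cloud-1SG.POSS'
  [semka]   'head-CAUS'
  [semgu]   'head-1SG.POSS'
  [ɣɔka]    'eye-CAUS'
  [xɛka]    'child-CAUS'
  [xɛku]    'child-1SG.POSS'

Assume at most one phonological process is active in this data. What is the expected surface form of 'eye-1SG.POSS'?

[ɣɔku]

The 1SG.POSS morpheme has two allomorphs, [-gu] and [-ku].
By contrast the CAUS suffix keeps its initial [k] throughout — that segment must be underlying.
The 1SG.POSS suffix is therefore /-gu/ underlyingly, with post-vocalic devoicing: voiced stops become voiceless after a vowel.
After 'eye', which ends in a vowel, the suffix surfaces as [-ku], giving [ɣɔku].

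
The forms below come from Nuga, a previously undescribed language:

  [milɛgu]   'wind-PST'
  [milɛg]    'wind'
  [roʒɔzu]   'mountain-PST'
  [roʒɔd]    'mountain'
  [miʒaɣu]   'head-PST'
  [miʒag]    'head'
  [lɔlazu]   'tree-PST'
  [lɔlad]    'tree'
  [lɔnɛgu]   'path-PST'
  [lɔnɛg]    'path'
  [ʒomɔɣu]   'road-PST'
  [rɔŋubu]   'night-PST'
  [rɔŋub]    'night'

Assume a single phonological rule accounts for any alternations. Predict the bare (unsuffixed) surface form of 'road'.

[ʒomɔg]

'head' shows [ɣ] ~ [g] at the end of the stem ([miʒaɣu] vs [miʒag]).
If /g/ were underlying and a rule turned it into [ɣ] before the PST suffix, 'wind' would also alternate; but it has [g] in both [milɛgu] and [milɛg].
Therefore /ɣ/ is basic and [g] is derived by word-final hardening (voiced fricatives become stops word-finally).
From [ʒomɔɣu] the stem 'road' is /ʒomɔɣ/; word-finally this yields [ʒomɔg].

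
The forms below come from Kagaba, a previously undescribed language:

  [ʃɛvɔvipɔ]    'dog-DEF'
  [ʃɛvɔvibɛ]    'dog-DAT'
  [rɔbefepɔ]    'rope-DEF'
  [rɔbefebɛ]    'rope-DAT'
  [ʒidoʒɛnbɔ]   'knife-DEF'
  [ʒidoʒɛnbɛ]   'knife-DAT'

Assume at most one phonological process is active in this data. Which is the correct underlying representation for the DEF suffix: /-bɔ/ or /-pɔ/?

The DEF suffix surfaces as [-bɔ] and [-pɔ], depending on the final segment of the stem.
By contrast the DAT suffix keeps its initial [b] throughout — that segment must be underlying.
So the underlying form is /-pɔ/, and voiceless stops become voiced after a nasal.

/-pɔ/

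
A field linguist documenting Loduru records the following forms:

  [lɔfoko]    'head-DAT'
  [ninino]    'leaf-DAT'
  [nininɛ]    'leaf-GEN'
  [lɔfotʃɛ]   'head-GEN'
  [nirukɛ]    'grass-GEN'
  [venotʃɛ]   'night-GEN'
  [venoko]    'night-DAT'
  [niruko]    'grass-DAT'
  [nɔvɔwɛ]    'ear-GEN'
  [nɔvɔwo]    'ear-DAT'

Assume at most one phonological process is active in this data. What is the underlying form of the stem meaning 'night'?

/venotʃ/

'night' shows [k] ~ [tʃ] at the end of the stem ([venoko] vs [venotʃɛ]).
If /k/ were underlying and a rule turned it into [tʃ] before the GEN suffix, 'grass' would also alternate; but it has [k] in both [niruko] and [nirukɛ].
Therefore /tʃ/ is basic and [k] is derived by depalatalization (palato-alveolar /tʃ/ becomes [k] when no front vowel follows).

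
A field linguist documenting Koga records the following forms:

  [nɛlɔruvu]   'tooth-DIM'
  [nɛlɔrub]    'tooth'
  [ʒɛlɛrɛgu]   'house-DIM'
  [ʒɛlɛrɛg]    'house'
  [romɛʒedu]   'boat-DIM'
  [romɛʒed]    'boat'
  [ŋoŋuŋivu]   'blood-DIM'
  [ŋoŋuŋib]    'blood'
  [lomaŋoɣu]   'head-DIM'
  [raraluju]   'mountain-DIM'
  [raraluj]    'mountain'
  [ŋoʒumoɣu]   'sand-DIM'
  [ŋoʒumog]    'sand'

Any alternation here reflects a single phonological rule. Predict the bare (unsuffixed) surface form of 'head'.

The stem for 'sand' ends in [ɣ] in [ŋoʒumoɣu] but [g] in [ŋoʒumog].
If /g/ were underlying and a rule turned it into [ɣ] before the DIM suffix, 'house' would also alternate; but it has [g] in both [ʒɛlɛrɛgu] and [ʒɛlɛrɛg].
Therefore /ɣ/ is basic and [g] is derived by word-final hardening (voiced fricatives become stops word-finally).
From [lomaŋoɣu] the stem 'head' is /lomaŋoɣ/; word-finally this yields [lomaŋog].

[lomaŋog]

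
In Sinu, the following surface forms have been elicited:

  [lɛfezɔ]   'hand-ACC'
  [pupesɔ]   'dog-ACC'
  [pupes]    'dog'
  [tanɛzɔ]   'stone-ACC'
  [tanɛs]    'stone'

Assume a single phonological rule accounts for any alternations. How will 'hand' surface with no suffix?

[lɛfes]

In [tanɛzɔ] and [tanɛs] the final segment of 'stone' alternates: [z] ~ [s].
Compare 'dog', with invariant [s] in [pupesɔ] and [pupes]: an analysis with underlying /s/ and a rule producing [z] before the ACC suffix would wrongly predict alternation here too.
So /z/ is underlying, and a rule of word-final obstruent devoicing — voiced obstruents become voiceless word-finally — gives [s].
From [lɛfezɔ] the stem 'hand' is /lɛfez/; word-finally this yields [lɛfes].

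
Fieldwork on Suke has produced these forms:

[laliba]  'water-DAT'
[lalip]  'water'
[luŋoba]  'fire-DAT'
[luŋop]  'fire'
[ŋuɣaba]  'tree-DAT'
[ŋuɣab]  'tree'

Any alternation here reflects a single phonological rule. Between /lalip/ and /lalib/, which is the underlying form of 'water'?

The root 'water' surfaces as [laliba] and [lalip], with a stem-final [b] ~ [p] alternation.
The stem 'tree' ([ŋuɣaba], [ŋuɣab]) shows [b] unchanged in both environments, so [b] cannot be basic with [p] derived in isolation.
Therefore /p/ is basic and [b] is derived by intervocalic voicing (voiceless stops become voiced between vowels).

/lalip/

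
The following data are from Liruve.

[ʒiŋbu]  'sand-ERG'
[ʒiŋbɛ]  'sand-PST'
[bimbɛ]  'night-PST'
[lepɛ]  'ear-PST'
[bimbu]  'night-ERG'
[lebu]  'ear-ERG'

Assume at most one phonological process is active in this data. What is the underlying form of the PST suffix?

The PST morpheme has two allomorphs, [-bɛ] and [-pɛ].
The ERG suffix, which begins with [b], is invariant after every stem; so [b] is not altered by any rule here.
So the underlying form is /-pɛ/, and voiceless stops become voiced after a nasal.

/-pɛ/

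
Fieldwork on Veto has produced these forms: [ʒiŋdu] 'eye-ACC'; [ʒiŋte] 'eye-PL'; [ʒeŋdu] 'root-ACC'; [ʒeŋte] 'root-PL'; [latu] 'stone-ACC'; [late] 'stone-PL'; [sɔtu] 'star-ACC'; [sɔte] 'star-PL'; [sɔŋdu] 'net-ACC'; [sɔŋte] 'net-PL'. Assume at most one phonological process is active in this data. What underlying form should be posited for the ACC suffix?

The ACC suffix surfaces as [-du] and [-tu], depending on the final segment of the stem.
The PL suffix, which begins with [t], is invariant after every stem; so [t] is not altered by any rule here.
So the underlying form is /-du/, and voiced stops become voiceless after a vowel.

/-du/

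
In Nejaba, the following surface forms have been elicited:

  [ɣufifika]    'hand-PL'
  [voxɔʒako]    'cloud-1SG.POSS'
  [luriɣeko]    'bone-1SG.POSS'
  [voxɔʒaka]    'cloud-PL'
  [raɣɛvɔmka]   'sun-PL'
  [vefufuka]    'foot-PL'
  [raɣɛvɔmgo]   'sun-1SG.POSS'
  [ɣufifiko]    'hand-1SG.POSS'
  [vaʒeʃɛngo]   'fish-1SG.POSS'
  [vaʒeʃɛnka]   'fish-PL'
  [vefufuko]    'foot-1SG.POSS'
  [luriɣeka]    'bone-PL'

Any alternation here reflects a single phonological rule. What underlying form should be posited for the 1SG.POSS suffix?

/-go/

The 1SG.POSS suffix surfaces as [-go] and [-ko], depending on the final segment of the stem.
By contrast the PL suffix keeps its initial [k] throughout — that segment must be underlying.
So the underlying form is /-go/, and voiced stops become voiceless after a vowel.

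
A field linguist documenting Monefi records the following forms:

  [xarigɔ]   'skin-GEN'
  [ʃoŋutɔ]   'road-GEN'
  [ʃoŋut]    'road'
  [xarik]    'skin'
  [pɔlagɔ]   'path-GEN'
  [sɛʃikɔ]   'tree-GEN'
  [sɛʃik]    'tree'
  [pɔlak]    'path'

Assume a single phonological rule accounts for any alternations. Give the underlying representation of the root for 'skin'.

'skin' shows [k] ~ [g] at the end of the stem ([xarik] vs [xarigɔ]).
But 'tree' keeps [k] in both environments ([sɛʃik], [sɛʃikɔ]), so there is no rule changing /k/ to [g] before the GEN suffix.
The underlying segment must be /g/; voiced obstruents become voiceless word-finally, yielding [k] there.

/xarig/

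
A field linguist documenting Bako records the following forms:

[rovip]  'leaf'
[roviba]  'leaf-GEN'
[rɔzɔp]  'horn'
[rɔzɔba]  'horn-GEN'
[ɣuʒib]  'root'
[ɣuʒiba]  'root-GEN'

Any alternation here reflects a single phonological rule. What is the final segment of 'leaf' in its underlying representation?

/p/

The stem for 'leaf' ends in [p] in [rovip] but [b] in [roviba].
Compare 'root', with invariant [b] in [ɣuʒib] and [ɣuʒiba]: an analysis with underlying /b/ and a rule producing [p] in isolation would wrongly predict alternation here too.
The underlying segment must be /p/; voiceless stops become voiced between vowels, yielding [b] there.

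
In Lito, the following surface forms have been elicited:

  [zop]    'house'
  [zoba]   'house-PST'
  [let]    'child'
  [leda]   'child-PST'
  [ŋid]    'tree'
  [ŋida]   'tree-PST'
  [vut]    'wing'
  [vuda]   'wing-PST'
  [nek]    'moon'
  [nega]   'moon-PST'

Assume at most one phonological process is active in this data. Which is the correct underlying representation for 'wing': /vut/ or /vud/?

/vut/

The root 'wing' surfaces as [vut] and [vuda], with a stem-final [t] ~ [d] alternation.
If /d/ were underlying and a rule turned it into [t] in isolation, 'tree' would also alternate; but it has [d] in both [ŋid] and [ŋida].
The alternation reflects intervocalic voicing: voiceless stops become voiced between vowels. /t/ is underlying.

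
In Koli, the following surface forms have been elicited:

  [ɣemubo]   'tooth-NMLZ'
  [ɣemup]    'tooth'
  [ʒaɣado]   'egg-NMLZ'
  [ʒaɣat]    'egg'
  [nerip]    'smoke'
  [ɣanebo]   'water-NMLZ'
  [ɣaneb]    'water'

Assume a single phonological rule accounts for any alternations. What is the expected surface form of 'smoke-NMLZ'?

The root 'tooth' surfaces as [ɣemubo] and [ɣemup], with a stem-final [b] ~ [p] alternation.
But 'water' keeps [b] in both environments ([ɣanebo], [ɣaneb]), so there is no rule changing /b/ to [p] in isolation.
Therefore /p/ is basic and [b] is derived by intervocalic voicing (voiceless stops become voiced between vowels).
The one attested form of 'smoke', [nerip], shows underlying /nerip/. Applying the same rule between vowels gives [neribo].

[neribo]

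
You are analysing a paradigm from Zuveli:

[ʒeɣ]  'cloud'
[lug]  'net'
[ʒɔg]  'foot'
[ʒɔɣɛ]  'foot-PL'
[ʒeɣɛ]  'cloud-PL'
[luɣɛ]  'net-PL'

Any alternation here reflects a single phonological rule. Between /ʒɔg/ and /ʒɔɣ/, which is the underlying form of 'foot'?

'foot' shows [g] ~ [ɣ] at the end of the stem ([ʒɔg] vs [ʒɔɣɛ]).
If /ɣ/ were underlying and a rule turned it into [g] in isolation, 'cloud' would also alternate; but it has [ɣ] in both [ʒeɣ] and [ʒeɣɛ].
So /g/ is underlying, and a rule of intervocalic spirantization — voiced stops become fricatives between vowels — gives [ɣ].

/ʒɔg/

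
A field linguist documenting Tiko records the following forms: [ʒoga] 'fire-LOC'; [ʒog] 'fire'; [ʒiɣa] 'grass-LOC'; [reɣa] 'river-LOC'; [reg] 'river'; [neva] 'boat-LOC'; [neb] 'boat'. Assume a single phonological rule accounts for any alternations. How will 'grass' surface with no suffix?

'river' shows [ɣ] ~ [g] at the end of the stem ([reɣa] vs [reg]).
But 'fire' keeps [g] in both environments ([ʒoga], [ʒog]), so there is no rule changing /g/ to [ɣ] before the LOC suffix.
So /ɣ/ is underlying, and a rule of word-final hardening — voiced fricatives become stops word-finally — gives [g].
The one attested form of 'grass', [ʒiɣa], shows underlying /ʒiɣ/. Applying the same rule word-finally gives [ʒig].

[ʒig]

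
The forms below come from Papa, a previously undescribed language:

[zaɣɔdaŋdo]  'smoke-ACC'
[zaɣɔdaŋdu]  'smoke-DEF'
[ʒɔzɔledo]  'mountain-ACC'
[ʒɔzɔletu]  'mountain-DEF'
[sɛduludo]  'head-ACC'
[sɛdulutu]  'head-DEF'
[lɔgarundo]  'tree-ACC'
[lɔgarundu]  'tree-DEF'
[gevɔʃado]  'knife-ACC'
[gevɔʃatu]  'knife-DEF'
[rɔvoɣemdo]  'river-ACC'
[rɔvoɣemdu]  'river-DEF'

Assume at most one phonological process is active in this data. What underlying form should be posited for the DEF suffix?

The DEF morpheme has two allomorphs, [-du] and [-tu].
The ACC suffix, which begins with [d], is invariant after every stem; so [d] is not altered by any rule here.
The DEF suffix is therefore /-tu/ underlyingly, with post-nasal voicing: voiceless stops become voiced after a nasal.

/-tu/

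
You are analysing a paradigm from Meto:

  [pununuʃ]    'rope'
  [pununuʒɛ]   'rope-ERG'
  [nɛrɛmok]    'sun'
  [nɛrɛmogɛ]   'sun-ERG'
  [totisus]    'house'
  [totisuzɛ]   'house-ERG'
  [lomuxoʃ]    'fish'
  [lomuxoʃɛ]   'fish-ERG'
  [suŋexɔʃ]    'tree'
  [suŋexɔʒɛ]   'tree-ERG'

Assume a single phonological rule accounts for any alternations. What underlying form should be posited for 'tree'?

The root 'tree' surfaces as [suŋexɔʃ] and [suŋexɔʒɛ], with a stem-final [ʃ] ~ [ʒ] alternation.
If /ʃ/ were underlying and a rule turned it into [ʒ] before the ERG suffix, 'fish' would also alternate; but it has [ʃ] in both [lomuxoʃ] and [lomuxoʃɛ].
Therefore /ʒ/ is basic and [ʃ] is derived by word-final obstruent devoicing (voiced obstruents become voiceless word-finally).
The underlying form of 'tree' is therefore /suŋexɔʒ/.

/suŋexɔʒ/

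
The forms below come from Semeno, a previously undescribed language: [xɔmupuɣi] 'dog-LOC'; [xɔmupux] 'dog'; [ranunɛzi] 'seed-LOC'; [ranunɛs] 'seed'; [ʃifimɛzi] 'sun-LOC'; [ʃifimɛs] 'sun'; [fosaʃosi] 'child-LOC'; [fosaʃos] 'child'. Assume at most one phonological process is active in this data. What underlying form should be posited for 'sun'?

/ʃifimɛz/

The root 'sun' surfaces as [ʃifimɛzi] and [ʃifimɛs], with a stem-final [z] ~ [s] alternation.
But 'child' keeps [s] in both environments ([fosaʃosi], [fosaʃos]), so there is no rule changing /s/ to [z] before the LOC suffix.
Therefore /z/ is basic and [s] is derived by word-final obstruent devoicing (voiced obstruents become voiceless word-finally).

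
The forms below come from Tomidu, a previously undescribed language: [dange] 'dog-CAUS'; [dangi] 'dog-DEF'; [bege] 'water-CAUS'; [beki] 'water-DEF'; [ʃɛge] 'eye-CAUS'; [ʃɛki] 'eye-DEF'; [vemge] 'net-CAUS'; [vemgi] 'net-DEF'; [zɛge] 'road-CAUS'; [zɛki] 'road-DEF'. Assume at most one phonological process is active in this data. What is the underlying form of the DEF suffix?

/-ki/

The DEF morpheme has two allomorphs, [-gi] and [-ki].
The CAUS suffix, which begins with [g], is invariant after every stem; so [g] is not altered by any rule here.
The DEF suffix is therefore /-ki/ underlyingly, with post-nasal voicing: voiceless stops become voiced after a nasal.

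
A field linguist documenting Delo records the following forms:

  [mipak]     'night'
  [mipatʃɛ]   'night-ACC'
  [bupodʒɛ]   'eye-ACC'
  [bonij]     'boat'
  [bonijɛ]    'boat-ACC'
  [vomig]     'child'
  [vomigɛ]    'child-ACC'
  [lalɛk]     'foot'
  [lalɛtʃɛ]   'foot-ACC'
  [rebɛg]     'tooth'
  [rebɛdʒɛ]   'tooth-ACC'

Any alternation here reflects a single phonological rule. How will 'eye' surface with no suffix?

The stem for 'tooth' ends in [g] in [rebɛg] but [dʒ] in [rebɛdʒɛ].
The stem 'child' ([vomig], [vomigɛ]) shows [g] unchanged in both environments, so [g] cannot be basic with [dʒ] derived before the ACC suffix.
Therefore /dʒ/ is basic and [g] is derived by depalatalization (palato-alveolar /tʃ/ and /dʒ/ become [k] and [g] when no front vowel follows).
The one attested form of 'eye', [bupodʒɛ], shows underlying /bupodʒ/. Applying the same rule when no front vowel follows gives [bupog].

[bupog]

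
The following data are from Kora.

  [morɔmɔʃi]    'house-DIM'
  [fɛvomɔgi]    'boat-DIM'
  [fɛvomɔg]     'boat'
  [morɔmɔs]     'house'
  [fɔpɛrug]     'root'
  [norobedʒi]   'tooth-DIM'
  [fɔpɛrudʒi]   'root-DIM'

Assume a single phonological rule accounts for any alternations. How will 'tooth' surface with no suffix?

[norobeg]

The root 'root' surfaces as [fɔpɛrug] and [fɔpɛrudʒi], with a stem-final [g] ~ [dʒ] alternation.
The stem 'boat' ([fɛvomɔg], [fɛvomɔgi]) shows [g] unchanged in both environments, so [g] cannot be basic with [dʒ] derived before the DIM suffix.
So /dʒ/ is underlying, and a rule of depalatalization — palato-alveolar /dʒ/ and /ʃ/ become [g] and [s] when no front vowel follows — gives [g].
The one attested form of 'tooth', [norobedʒi], shows underlying /norobedʒ/. Applying the same rule when no front vowel follows gives [norobeg].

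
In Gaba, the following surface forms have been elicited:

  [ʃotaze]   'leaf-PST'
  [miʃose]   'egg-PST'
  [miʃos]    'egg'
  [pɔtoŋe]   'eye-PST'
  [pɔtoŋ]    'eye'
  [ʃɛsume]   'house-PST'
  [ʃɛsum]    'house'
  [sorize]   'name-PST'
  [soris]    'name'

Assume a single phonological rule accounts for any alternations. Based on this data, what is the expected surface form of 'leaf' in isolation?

[ʃotas]

In [sorize] and [soris] the final segment of 'name' alternates: [z] ~ [s].
If /s/ were underlying and a rule turned it into [z] before the PST suffix, 'egg' would also alternate; but it has [s] in both [miʃose] and [miʃos].
The alternation reflects word-final obstruent devoicing: voiced obstruents become voiceless word-finally. /z/ is underlying.
The one attested form of 'leaf', [ʃotaze], shows underlying /ʃotaz/. Applying the same rule word-finally gives [ʃotas].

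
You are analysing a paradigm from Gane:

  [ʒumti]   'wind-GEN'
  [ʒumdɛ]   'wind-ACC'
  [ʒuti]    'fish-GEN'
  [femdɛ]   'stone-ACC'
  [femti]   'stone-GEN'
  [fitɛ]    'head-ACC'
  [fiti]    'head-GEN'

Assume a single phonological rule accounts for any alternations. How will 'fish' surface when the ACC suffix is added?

The ACC suffix surfaces as [-dɛ] and [-tɛ], depending on the final segment of the stem.
By contrast the GEN suffix keeps its initial [t] throughout — that segment must be underlying.
The ACC suffix is therefore /-dɛ/ underlyingly, with post-vocalic devoicing: voiced stops become voiceless after a vowel.
After 'fish', which ends in a vowel, the suffix surfaces as [-tɛ], giving [ʒutɛ].

[ʒutɛ]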